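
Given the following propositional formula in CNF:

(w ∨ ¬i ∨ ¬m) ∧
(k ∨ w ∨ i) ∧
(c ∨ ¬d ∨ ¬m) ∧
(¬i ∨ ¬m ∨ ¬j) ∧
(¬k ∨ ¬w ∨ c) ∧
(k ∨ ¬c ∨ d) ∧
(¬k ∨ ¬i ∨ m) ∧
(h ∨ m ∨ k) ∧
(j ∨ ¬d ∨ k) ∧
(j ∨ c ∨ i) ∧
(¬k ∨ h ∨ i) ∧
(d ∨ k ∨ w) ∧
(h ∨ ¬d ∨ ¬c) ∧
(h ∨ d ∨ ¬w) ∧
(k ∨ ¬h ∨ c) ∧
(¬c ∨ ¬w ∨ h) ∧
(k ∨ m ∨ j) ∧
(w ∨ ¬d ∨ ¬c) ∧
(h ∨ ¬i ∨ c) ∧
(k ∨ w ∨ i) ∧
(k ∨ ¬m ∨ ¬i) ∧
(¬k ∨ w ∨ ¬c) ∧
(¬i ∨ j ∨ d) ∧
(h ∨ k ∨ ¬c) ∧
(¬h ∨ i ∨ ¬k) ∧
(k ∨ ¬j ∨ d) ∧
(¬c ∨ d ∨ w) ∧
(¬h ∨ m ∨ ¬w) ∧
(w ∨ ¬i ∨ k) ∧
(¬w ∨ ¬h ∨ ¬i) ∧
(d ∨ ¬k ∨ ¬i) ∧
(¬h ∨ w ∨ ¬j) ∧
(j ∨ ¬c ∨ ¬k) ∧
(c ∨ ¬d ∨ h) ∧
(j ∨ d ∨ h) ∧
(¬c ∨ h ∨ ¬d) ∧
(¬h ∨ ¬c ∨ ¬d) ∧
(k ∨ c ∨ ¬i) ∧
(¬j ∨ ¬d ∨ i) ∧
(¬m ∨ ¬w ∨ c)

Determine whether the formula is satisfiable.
No

No, the formula is not satisfiable.

No assignment of truth values to the variables can make all 40 clauses true simultaneously.

The formula is UNSAT (unsatisfiable).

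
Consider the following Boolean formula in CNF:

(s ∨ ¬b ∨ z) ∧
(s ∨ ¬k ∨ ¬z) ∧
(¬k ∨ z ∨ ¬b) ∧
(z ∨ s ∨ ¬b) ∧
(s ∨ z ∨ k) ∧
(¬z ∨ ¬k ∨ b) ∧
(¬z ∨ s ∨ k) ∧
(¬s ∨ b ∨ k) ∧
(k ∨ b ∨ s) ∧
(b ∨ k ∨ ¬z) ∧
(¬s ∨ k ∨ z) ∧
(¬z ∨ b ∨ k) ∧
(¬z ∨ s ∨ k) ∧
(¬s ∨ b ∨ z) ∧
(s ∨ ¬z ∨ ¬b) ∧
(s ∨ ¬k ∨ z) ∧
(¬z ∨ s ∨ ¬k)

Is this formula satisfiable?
Yes

Yes, the formula is satisfiable.

One satisfying assignment is: b=True, k=False, z=True, s=True

Verification: With this assignment, all 17 clauses evaluate to true.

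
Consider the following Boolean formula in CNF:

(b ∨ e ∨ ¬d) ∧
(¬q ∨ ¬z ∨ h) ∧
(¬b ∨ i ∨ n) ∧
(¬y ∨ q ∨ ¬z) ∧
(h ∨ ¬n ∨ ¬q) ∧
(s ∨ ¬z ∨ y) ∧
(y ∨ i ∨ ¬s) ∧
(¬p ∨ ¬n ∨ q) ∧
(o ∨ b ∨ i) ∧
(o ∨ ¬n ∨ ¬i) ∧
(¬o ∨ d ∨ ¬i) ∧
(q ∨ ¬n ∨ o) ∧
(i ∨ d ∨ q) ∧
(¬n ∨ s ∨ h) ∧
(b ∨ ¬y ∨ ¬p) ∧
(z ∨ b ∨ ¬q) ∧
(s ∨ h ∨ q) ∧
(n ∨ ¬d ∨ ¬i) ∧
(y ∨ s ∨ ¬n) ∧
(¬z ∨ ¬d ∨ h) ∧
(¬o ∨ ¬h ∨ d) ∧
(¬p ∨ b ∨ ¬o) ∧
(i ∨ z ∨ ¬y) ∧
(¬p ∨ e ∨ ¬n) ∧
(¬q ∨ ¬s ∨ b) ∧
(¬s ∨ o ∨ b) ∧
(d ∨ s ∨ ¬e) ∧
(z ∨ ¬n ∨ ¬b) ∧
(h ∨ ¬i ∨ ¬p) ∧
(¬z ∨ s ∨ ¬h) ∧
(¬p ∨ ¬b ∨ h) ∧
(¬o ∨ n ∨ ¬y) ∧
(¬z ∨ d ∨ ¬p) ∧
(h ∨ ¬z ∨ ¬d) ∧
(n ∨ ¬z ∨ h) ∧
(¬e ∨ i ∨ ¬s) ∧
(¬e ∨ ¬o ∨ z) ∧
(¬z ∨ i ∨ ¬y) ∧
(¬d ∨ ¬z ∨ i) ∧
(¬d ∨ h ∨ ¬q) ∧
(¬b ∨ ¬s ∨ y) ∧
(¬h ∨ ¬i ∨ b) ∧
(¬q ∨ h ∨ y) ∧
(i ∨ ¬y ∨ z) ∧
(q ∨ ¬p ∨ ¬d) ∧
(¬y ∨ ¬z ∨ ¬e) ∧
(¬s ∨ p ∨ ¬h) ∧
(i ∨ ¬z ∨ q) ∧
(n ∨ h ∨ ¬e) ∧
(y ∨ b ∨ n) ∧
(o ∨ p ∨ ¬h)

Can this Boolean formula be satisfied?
Yes

Yes, the formula is satisfiable.

One satisfying assignment is: s=False, d=False, n=False, y=True, p=False, q=True, i=True, h=False, z=False, b=True, e=False, o=False

Verification: With this assignment, all 51 clauses evaluate to true.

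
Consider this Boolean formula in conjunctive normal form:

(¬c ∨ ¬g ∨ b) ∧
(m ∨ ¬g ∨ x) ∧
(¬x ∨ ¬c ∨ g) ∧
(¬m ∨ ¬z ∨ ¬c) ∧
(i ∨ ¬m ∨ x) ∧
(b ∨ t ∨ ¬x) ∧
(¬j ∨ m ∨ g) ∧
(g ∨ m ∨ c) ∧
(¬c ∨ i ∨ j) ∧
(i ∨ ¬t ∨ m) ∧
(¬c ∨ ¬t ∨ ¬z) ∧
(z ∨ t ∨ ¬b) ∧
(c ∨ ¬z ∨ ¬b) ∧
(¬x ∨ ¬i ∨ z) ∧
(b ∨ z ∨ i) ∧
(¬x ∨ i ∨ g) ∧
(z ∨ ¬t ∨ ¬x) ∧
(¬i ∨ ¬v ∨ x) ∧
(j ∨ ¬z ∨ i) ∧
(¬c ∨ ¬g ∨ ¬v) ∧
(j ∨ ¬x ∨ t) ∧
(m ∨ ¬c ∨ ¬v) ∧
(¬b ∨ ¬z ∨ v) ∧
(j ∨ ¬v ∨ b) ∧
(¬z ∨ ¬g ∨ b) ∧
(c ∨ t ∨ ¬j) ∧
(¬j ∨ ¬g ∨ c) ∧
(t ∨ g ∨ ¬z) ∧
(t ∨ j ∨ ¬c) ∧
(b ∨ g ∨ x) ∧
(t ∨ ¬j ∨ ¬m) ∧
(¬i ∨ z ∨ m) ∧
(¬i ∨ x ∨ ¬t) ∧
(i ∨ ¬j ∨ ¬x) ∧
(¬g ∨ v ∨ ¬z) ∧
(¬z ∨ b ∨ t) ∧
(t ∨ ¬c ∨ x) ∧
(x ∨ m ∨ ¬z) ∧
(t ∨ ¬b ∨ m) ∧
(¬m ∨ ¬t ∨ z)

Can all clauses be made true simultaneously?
Yes

Yes, the formula is satisfiable.

One satisfying assignment is: z=False, x=False, v=False, m=True, t=False, g=True, i=True, j=False, c=False, b=False

Verification: With this assignment, all 40 clauses evaluate to true.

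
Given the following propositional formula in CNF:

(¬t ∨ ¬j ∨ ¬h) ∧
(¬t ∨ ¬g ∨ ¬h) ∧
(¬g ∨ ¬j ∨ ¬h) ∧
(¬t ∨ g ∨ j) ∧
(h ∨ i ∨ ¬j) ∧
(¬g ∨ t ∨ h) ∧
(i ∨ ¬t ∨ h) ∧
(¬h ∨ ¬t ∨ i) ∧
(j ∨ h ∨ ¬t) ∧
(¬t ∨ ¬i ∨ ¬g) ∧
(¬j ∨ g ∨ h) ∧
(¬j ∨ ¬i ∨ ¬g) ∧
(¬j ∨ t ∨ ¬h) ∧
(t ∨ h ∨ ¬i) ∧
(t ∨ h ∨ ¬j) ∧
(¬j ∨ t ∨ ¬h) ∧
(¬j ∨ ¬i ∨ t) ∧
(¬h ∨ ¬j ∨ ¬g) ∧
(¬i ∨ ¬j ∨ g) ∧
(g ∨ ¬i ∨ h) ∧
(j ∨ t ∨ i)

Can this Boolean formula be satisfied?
Yes

Yes, the formula is satisfiable.

One satisfying assignment is: g=False, i=True, h=True, j=False, t=False

Verification: With this assignment, all 21 clauses evaluate to true.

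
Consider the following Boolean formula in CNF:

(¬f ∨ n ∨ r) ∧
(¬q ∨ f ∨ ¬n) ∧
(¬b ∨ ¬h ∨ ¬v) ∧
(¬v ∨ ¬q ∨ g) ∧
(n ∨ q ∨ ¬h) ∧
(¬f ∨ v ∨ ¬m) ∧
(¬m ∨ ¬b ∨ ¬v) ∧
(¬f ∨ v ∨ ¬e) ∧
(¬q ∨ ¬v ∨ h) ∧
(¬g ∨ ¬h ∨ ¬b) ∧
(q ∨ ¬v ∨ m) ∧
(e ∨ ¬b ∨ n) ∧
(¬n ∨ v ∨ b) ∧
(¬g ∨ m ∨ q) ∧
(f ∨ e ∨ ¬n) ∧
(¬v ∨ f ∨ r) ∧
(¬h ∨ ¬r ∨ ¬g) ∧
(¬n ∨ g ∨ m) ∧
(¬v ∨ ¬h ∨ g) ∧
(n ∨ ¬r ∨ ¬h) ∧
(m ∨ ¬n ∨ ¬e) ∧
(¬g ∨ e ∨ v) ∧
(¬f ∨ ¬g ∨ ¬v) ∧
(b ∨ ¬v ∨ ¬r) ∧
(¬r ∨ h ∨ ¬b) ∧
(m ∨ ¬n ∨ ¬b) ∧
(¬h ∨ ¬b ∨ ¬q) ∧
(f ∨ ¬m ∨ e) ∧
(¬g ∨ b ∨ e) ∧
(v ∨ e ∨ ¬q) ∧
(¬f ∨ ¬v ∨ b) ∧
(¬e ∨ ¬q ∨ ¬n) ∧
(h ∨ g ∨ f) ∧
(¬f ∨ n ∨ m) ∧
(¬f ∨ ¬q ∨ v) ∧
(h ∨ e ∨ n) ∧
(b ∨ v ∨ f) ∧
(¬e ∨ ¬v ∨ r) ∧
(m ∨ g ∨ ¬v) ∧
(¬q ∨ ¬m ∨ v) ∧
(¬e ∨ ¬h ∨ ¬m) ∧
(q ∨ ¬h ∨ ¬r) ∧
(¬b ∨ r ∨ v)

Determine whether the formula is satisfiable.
No

No, the formula is not satisfiable.

No assignment of truth values to the variables can make all 43 clauses true simultaneously.

The formula is UNSAT (unsatisfiable).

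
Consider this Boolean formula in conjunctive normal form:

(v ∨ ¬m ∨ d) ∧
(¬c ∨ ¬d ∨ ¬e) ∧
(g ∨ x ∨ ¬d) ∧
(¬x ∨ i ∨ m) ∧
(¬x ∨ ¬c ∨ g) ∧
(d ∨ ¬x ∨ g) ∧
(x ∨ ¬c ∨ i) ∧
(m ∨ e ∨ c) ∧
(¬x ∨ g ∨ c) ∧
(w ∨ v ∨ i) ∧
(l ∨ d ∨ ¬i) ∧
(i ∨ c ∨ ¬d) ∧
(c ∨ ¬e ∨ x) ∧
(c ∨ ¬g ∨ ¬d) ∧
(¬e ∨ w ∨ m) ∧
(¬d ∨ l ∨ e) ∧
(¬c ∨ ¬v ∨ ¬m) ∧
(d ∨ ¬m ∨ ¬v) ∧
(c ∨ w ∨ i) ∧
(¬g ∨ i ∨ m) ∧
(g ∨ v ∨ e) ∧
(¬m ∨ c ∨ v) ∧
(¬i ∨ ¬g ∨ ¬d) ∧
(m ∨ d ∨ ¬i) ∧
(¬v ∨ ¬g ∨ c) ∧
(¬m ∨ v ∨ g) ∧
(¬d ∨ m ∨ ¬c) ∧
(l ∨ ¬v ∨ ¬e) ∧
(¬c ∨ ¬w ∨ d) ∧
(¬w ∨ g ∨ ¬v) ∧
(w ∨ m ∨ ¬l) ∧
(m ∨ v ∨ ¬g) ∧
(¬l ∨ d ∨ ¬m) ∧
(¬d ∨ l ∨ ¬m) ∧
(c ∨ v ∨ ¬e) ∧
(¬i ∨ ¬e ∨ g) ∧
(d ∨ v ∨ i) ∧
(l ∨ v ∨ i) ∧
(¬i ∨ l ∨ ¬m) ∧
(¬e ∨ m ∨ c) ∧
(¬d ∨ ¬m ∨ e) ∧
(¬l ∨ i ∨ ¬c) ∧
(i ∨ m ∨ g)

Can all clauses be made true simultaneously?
No

No, the formula is not satisfiable.

No assignment of truth values to the variables can make all 43 clauses true simultaneously.

The formula is UNSAT (unsatisfiable).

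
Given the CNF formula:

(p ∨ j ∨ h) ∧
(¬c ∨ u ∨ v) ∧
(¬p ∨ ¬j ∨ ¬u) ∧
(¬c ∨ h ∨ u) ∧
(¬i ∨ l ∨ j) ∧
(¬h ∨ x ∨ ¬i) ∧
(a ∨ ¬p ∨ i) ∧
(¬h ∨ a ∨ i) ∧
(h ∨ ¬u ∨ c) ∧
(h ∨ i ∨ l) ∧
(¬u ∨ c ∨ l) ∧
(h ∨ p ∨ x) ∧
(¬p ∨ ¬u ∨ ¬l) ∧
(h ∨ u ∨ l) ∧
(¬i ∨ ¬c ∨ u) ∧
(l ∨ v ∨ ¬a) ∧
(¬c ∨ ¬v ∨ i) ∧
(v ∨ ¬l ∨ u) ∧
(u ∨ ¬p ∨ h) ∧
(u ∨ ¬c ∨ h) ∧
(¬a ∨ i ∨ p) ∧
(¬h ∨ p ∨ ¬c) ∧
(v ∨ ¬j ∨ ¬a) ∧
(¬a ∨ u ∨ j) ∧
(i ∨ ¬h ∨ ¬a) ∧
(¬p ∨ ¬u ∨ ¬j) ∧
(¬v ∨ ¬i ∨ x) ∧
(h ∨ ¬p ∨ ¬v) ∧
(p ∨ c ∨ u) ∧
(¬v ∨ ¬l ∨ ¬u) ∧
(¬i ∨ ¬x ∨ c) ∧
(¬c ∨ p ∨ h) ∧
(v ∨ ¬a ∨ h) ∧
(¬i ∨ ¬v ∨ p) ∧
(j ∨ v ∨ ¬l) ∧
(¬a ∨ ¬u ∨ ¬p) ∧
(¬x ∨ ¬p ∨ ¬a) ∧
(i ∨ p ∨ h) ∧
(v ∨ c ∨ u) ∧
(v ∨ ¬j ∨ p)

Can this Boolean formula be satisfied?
No

No, the formula is not satisfiable.

No assignment of truth values to the variables can make all 40 clauses true simultaneously.

The formula is UNSAT (unsatisfiable).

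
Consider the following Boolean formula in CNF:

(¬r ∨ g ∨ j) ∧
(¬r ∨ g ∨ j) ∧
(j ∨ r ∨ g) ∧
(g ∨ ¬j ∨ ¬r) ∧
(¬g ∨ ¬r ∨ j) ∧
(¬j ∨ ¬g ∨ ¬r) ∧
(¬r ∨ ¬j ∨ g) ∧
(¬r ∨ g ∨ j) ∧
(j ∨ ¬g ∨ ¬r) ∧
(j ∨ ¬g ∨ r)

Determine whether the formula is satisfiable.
Yes

Yes, the formula is satisfiable.

One satisfying assignment is: j=True, g=True, r=False

Verification: With this assignment, all 10 clauses evaluate to true.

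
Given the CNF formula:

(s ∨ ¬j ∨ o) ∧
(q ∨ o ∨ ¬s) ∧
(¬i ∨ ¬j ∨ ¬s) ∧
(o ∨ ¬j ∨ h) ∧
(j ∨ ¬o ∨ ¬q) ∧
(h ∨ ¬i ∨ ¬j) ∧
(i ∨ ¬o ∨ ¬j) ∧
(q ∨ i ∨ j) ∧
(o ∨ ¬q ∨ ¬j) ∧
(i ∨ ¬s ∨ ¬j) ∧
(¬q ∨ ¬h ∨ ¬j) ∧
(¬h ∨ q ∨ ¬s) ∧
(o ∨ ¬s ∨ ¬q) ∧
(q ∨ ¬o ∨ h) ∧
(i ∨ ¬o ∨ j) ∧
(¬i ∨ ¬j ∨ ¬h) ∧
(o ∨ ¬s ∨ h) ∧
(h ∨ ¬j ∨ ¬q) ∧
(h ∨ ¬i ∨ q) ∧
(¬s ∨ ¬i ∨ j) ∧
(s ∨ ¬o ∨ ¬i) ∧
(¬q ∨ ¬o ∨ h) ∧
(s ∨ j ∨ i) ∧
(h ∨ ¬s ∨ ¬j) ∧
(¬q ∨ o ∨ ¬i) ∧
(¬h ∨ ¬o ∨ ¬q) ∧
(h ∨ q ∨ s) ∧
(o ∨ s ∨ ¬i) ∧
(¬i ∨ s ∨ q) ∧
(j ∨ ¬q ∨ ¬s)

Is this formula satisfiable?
No

No, the formula is not satisfiable.

No assignment of truth values to the variables can make all 30 clauses true simultaneously.

The formula is UNSAT (unsatisfiable).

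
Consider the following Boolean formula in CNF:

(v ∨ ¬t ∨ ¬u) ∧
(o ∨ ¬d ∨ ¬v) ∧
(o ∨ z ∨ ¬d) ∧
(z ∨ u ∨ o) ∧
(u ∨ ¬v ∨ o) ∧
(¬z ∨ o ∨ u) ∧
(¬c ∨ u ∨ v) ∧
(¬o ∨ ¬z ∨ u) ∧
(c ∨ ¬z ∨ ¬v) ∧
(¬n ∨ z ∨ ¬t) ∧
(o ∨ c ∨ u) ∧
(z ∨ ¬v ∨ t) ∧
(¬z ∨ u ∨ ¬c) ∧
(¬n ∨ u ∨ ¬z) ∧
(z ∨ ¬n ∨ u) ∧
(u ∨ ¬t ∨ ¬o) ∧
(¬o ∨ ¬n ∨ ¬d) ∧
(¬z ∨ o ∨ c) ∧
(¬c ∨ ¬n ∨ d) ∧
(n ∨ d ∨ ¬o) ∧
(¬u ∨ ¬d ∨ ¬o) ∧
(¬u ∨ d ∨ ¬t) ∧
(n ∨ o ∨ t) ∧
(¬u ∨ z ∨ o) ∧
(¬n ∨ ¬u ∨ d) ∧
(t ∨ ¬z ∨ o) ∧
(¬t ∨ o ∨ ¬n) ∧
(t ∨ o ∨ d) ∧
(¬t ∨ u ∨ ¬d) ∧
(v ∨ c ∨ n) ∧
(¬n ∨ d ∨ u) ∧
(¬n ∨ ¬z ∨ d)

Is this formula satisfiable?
No

No, the formula is not satisfiable.

No assignment of truth values to the variables can make all 32 clauses true simultaneously.

The formula is UNSAT (unsatisfiable).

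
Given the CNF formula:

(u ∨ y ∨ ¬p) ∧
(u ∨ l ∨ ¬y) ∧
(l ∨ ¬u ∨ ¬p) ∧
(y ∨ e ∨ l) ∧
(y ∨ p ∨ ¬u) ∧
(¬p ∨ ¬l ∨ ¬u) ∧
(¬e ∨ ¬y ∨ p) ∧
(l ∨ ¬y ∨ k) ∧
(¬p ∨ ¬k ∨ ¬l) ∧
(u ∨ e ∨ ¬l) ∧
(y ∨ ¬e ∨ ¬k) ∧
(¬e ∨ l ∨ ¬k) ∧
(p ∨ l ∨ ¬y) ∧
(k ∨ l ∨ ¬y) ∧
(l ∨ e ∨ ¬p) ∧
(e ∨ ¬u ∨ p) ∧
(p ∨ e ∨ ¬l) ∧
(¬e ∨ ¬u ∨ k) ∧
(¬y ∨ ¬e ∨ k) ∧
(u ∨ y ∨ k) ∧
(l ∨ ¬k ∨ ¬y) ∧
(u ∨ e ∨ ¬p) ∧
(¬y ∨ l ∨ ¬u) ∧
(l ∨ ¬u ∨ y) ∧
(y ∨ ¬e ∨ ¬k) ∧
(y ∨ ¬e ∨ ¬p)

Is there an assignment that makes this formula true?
No

No, the formula is not satisfiable.

No assignment of truth values to the variables can make all 26 clauses true simultaneously.

The formula is UNSAT (unsatisfiable).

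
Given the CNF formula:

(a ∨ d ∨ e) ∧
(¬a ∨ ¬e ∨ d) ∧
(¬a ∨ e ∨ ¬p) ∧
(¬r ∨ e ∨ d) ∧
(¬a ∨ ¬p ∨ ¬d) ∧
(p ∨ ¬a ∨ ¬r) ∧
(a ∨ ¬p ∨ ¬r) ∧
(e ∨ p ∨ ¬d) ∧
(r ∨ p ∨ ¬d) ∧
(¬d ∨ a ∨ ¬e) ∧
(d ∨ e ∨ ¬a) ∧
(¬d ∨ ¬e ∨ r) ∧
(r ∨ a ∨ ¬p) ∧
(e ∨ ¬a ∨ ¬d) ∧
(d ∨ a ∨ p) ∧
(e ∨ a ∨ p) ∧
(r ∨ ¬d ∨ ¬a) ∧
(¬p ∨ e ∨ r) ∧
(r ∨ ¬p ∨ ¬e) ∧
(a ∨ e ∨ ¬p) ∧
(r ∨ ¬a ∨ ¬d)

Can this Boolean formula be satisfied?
No

No, the formula is not satisfiable.

No assignment of truth values to the variables can make all 21 clauses true simultaneously.

The formula is UNSAT (unsatisfiable).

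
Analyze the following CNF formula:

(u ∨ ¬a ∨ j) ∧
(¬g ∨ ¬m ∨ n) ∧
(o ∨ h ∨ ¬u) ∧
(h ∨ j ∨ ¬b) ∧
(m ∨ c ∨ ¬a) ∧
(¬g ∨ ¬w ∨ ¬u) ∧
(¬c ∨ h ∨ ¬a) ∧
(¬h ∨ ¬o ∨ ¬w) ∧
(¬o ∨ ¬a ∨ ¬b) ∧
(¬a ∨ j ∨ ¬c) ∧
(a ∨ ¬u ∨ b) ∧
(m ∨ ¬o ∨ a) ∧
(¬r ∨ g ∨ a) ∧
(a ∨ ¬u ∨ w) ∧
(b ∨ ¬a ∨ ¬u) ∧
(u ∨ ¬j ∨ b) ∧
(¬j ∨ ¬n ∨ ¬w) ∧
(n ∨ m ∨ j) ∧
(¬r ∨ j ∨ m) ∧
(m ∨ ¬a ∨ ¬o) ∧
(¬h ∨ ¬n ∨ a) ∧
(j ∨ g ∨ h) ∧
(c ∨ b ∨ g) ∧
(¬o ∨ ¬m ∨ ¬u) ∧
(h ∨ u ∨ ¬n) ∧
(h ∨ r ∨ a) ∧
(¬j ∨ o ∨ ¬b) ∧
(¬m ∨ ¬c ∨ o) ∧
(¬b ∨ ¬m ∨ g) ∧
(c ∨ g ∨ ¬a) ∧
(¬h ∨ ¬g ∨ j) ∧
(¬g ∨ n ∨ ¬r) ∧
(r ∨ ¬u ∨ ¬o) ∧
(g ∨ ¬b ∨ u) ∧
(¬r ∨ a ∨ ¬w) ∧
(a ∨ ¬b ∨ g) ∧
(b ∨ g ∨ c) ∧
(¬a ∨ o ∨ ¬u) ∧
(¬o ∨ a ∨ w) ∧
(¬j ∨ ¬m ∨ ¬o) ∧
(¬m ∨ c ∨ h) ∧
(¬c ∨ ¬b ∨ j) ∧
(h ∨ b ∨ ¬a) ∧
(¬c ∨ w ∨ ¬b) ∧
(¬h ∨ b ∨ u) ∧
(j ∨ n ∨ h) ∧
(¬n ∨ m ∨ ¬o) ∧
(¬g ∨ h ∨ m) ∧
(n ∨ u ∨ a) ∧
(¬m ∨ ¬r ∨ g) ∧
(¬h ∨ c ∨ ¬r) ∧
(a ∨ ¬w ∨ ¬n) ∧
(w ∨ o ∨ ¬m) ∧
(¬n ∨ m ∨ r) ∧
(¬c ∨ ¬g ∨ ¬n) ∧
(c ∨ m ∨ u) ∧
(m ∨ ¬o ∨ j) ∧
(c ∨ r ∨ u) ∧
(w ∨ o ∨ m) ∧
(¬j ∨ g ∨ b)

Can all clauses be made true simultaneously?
No

No, the formula is not satisfiable.

No assignment of truth values to the variables can make all 60 clauses true simultaneously.

The formula is UNSAT (unsatisfiable).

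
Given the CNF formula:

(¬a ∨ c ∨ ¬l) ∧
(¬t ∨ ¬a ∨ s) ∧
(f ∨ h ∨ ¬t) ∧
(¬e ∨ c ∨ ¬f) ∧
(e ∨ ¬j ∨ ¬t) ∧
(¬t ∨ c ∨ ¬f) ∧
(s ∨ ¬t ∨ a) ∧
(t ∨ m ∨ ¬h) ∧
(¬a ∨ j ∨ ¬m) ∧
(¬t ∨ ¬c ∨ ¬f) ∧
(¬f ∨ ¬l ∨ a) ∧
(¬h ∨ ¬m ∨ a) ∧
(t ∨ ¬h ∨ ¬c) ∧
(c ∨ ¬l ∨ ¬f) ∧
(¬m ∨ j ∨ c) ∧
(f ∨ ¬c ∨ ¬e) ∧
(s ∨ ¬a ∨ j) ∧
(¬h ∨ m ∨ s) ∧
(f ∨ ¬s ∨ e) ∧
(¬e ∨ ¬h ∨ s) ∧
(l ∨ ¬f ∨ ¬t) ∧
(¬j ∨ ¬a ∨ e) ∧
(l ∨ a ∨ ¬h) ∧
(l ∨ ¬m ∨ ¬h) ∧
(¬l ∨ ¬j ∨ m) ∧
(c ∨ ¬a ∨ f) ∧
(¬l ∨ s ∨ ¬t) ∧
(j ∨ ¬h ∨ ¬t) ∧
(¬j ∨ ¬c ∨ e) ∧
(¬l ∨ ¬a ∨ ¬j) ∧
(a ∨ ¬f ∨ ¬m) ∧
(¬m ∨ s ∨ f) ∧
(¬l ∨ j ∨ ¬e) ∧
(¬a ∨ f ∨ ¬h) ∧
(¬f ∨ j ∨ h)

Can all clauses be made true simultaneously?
Yes

Yes, the formula is satisfiable.

One satisfying assignment is: c=False, f=False, e=False, h=False, t=False, a=False, l=False, s=False, j=False, m=False

Verification: With this assignment, all 35 clauses evaluate to true.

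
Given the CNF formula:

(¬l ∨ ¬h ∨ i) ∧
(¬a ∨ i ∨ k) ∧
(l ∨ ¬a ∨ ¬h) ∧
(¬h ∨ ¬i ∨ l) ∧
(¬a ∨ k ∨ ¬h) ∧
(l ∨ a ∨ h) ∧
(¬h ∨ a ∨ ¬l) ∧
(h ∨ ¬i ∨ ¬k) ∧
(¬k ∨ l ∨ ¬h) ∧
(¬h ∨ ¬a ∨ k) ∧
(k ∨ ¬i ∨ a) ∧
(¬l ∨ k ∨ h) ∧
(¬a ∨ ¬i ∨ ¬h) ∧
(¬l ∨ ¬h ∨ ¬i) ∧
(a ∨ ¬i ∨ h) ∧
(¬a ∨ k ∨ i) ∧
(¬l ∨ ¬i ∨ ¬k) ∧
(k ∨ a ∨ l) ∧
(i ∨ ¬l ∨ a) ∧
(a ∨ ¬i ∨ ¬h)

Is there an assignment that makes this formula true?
Yes

Yes, the formula is satisfiable.

One satisfying assignment is: i=False, a=True, k=True, l=False, h=False

Verification: With this assignment, all 20 clauses evaluate to true.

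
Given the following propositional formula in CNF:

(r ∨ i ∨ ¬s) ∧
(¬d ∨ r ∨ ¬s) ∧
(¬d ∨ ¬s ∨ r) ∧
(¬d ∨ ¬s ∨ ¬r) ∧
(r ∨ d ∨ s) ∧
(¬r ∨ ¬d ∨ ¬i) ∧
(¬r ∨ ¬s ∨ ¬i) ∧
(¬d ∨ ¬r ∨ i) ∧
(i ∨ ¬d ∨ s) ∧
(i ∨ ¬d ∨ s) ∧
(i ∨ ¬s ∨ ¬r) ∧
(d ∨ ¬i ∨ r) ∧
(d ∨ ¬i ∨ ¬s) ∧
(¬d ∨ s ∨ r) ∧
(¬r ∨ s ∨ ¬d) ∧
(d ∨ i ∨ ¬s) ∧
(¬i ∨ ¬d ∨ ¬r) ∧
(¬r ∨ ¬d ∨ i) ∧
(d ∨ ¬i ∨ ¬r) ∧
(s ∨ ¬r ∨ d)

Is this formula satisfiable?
No

No, the formula is not satisfiable.

No assignment of truth values to the variables can make all 20 clauses true simultaneously.

The formula is UNSAT (unsatisfiable).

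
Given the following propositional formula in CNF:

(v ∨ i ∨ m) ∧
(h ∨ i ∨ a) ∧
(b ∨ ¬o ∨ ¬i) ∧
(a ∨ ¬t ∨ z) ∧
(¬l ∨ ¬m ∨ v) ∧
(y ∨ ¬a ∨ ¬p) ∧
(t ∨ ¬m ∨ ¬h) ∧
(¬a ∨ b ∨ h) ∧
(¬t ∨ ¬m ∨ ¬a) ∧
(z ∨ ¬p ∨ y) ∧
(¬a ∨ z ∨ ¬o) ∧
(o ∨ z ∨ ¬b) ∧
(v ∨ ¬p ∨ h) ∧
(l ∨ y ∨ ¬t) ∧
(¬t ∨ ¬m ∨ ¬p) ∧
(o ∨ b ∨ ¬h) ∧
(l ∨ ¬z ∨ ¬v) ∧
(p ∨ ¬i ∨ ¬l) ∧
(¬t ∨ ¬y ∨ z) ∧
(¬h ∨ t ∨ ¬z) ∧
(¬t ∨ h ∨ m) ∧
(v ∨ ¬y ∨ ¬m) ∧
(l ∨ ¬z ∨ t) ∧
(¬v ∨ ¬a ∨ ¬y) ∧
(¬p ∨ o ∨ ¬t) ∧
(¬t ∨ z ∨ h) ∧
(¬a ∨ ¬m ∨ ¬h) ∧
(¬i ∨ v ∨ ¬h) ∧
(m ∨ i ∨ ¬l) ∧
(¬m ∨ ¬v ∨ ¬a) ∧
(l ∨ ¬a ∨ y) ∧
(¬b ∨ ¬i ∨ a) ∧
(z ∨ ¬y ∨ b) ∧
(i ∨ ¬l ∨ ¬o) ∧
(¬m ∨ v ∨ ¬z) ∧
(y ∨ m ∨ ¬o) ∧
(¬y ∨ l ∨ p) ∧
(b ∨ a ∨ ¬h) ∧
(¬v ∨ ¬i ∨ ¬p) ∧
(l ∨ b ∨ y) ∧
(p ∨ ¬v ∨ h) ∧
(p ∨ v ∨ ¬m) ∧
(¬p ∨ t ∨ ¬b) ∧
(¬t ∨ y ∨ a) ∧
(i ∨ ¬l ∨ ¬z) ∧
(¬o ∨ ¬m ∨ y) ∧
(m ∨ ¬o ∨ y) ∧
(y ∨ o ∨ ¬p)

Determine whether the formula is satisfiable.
No

No, the formula is not satisfiable.

No assignment of truth values to the variables can make all 48 clauses true simultaneously.

The formula is UNSAT (unsatisfiable).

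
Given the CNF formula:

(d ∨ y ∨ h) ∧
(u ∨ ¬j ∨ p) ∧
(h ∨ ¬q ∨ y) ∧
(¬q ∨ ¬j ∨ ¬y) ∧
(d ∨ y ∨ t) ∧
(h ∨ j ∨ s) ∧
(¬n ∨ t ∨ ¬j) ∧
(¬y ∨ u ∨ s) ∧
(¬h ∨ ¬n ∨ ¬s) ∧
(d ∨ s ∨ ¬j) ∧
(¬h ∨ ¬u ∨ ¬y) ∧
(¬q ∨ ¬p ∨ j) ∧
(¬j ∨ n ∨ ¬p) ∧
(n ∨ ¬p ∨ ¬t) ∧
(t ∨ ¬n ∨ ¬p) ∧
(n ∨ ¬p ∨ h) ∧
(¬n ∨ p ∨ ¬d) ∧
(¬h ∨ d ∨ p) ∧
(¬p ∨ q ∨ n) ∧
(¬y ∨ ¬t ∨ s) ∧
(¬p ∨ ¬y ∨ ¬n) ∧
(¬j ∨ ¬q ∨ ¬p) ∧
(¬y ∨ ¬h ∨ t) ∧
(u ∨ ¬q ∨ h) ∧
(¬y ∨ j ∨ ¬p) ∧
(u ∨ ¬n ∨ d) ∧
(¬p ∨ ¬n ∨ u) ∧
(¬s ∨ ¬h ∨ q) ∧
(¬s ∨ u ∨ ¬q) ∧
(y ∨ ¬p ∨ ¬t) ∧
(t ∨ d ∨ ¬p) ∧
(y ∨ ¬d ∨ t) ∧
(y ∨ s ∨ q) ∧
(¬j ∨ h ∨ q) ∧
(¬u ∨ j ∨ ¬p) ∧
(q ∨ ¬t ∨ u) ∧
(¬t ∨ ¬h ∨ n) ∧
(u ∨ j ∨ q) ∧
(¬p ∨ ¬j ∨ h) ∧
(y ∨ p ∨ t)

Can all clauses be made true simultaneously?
Yes

Yes, the formula is satisfiable.

One satisfying assignment is: p=False, h=False, t=False, y=True, d=False, n=False, s=True, j=False, u=True, q=True

Verification: With this assignment, all 40 clauses evaluate to true.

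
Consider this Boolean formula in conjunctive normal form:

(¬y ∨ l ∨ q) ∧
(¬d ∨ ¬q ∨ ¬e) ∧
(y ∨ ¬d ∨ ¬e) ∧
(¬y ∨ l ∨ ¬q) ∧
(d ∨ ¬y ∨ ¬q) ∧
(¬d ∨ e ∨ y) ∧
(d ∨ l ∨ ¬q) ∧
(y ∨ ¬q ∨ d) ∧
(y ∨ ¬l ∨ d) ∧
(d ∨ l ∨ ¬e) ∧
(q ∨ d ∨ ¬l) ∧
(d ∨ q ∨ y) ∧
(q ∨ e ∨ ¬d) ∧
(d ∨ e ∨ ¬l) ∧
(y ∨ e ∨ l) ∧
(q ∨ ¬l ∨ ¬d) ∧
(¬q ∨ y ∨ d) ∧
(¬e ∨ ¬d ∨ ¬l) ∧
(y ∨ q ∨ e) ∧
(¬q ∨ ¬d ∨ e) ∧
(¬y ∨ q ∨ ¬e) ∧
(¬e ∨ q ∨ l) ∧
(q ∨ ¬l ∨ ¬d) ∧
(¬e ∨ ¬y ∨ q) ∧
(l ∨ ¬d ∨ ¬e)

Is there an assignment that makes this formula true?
No

No, the formula is not satisfiable.

No assignment of truth values to the variables can make all 25 clauses true simultaneously.

The formula is UNSAT (unsatisfiable).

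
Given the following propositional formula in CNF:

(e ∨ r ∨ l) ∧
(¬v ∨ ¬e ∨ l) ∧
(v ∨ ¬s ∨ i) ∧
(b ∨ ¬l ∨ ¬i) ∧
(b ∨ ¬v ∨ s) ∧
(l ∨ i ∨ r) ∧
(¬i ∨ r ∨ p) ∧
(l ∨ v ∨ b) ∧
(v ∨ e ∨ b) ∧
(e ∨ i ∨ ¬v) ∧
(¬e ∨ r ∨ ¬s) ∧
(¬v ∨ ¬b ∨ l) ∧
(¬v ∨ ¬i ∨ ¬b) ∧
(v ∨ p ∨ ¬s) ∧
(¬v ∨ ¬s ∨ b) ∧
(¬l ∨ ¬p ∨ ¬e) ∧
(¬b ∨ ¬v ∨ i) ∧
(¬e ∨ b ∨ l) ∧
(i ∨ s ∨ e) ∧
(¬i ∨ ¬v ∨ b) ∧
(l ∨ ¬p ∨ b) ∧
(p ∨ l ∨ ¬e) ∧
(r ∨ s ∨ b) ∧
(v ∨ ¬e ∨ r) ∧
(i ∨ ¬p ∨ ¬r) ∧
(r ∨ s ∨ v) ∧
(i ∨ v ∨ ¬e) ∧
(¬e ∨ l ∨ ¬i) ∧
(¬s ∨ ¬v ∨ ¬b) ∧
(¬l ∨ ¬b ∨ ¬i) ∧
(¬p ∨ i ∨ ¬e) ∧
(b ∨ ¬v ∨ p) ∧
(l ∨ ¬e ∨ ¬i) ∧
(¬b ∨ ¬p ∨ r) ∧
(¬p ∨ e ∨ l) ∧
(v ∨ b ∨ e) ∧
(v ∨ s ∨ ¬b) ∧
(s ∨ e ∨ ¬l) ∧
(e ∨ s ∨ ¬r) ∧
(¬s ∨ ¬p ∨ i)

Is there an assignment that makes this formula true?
No

No, the formula is not satisfiable.

No assignment of truth values to the variables can make all 40 clauses true simultaneously.

The formula is UNSAT (unsatisfiable).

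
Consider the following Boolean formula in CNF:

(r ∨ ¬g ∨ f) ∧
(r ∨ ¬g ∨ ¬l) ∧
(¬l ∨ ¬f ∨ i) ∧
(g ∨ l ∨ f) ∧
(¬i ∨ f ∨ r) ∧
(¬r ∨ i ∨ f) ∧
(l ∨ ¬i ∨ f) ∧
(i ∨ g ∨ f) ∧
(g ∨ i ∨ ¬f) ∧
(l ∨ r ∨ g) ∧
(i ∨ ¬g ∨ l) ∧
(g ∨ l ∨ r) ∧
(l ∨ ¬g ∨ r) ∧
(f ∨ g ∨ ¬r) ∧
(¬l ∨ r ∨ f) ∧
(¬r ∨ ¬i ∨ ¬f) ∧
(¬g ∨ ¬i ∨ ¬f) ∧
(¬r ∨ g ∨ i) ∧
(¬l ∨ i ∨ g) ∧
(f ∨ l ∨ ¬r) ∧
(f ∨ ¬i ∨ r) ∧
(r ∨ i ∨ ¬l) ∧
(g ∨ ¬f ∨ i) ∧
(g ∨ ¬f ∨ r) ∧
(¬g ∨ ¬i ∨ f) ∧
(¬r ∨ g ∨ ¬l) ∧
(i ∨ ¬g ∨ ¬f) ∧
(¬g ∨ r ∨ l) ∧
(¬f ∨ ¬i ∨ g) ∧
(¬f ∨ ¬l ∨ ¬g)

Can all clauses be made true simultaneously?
No

No, the formula is not satisfiable.

No assignment of truth values to the variables can make all 30 clauses true simultaneously.

The formula is UNSAT (unsatisfiable).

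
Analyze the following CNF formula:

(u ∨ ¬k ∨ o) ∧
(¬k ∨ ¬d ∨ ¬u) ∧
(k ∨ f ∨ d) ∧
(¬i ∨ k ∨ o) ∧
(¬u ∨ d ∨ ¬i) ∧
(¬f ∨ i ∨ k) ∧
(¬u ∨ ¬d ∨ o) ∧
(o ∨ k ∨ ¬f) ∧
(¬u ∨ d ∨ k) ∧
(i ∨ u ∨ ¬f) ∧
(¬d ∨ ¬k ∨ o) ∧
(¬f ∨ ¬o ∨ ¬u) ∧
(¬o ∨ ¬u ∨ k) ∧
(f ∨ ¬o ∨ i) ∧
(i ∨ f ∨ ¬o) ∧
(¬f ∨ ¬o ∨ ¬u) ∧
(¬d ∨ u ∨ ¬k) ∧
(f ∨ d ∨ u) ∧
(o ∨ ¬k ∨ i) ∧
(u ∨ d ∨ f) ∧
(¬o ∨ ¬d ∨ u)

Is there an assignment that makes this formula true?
Yes

Yes, the formula is satisfiable.

One satisfying assignment is: f=False, o=False, d=True, k=False, u=False, i=False

Verification: With this assignment, all 21 clauses evaluate to true.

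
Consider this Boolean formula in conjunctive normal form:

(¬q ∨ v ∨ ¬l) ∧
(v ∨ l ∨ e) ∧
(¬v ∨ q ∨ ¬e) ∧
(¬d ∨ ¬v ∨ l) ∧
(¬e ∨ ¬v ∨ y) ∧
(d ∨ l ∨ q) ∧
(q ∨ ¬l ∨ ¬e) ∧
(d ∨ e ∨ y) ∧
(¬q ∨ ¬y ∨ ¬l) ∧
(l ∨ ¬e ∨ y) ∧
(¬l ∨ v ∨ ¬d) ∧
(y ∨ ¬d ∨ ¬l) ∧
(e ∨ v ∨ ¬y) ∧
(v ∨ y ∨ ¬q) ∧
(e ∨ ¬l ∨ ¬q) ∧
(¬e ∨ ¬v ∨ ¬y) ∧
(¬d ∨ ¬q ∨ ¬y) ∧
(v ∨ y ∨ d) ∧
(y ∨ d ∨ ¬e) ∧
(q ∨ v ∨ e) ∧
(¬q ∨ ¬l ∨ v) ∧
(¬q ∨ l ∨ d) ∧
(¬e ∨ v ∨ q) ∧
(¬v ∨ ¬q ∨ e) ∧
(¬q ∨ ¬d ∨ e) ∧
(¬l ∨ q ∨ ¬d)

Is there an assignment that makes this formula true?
Yes

Yes, the formula is satisfiable.

One satisfying assignment is: e=False, d=False, l=True, y=True, v=True, q=False

Verification: With this assignment, all 26 clauses evaluate to true.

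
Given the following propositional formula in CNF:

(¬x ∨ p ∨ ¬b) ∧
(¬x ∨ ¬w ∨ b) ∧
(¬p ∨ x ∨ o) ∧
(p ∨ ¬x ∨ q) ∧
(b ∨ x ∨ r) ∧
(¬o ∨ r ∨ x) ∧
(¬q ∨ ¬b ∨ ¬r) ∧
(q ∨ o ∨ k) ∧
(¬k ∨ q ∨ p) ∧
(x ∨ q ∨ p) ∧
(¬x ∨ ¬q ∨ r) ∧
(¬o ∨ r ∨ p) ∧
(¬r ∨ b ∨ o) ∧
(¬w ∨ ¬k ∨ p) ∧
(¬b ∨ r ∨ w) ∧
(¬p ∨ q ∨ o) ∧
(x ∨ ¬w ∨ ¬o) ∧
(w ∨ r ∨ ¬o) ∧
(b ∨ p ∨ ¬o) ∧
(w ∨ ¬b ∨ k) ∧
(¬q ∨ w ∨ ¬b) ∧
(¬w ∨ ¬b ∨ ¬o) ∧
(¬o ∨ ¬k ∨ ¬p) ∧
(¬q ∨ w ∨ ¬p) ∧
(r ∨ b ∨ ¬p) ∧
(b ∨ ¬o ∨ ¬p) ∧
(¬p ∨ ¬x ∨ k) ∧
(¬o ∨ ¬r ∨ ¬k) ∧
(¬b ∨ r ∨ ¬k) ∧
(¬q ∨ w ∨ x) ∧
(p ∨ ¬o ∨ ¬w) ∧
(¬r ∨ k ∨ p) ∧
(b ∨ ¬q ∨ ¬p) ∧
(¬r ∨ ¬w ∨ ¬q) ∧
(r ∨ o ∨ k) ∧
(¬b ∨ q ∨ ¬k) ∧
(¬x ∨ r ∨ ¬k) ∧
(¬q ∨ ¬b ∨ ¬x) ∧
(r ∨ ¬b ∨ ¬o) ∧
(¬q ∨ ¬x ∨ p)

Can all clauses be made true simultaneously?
No

No, the formula is not satisfiable.

No assignment of truth values to the variables can make all 40 clauses true simultaneously.

The formula is UNSAT (unsatisfiable).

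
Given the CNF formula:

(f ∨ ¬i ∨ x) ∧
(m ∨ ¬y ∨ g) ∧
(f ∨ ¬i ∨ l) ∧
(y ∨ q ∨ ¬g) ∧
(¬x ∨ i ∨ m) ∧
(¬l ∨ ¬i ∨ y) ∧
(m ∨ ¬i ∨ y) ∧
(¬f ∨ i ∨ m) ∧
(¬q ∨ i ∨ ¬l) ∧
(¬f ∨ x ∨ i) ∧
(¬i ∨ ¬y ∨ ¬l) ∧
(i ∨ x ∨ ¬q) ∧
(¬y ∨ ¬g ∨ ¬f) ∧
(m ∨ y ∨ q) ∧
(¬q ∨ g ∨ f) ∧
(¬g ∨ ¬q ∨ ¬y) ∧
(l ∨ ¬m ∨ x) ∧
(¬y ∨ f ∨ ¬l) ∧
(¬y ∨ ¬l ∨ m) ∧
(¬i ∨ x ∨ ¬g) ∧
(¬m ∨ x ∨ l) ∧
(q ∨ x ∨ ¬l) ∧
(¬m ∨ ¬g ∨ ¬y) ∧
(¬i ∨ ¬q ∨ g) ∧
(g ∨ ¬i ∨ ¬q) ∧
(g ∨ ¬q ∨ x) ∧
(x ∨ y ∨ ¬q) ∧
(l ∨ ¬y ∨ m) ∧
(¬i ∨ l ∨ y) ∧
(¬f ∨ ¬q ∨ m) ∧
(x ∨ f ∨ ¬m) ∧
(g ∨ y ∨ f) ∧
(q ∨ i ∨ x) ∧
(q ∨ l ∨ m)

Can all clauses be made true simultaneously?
Yes

Yes, the formula is satisfiable.

One satisfying assignment is: l=False, x=True, m=True, f=True, y=False, i=False, q=False, g=False

Verification: With this assignment, all 34 clauses evaluate to true.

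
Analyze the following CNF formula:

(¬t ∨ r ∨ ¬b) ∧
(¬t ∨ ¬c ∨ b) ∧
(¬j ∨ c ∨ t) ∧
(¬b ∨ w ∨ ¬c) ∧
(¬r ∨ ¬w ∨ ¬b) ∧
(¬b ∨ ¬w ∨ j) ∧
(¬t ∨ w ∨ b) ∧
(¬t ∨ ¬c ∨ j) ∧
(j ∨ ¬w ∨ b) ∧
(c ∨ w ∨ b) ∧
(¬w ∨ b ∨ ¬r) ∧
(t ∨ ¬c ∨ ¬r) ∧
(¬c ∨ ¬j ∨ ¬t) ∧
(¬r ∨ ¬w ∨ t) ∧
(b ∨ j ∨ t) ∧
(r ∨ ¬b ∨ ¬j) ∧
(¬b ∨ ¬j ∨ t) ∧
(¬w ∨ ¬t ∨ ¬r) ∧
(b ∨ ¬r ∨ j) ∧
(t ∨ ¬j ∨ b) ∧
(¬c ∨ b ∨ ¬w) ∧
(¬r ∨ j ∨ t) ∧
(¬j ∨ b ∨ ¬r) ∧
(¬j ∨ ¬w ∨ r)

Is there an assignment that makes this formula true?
Yes

Yes, the formula is satisfiable.

One satisfying assignment is: c=False, j=False, t=False, b=True, w=False, r=False

Verification: With this assignment, all 24 clauses evaluate to true.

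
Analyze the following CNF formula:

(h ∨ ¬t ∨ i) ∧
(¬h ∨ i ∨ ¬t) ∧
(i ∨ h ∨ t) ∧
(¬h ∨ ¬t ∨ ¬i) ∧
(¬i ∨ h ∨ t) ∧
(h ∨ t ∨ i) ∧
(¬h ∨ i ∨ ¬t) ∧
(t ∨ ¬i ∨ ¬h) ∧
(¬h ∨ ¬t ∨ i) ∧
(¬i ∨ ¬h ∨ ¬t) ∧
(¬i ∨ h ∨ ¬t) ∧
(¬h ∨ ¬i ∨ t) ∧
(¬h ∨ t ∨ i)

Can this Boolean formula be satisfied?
No

No, the formula is not satisfiable.

No assignment of truth values to the variables can make all 13 clauses true simultaneously.

The formula is UNSAT (unsatisfiable).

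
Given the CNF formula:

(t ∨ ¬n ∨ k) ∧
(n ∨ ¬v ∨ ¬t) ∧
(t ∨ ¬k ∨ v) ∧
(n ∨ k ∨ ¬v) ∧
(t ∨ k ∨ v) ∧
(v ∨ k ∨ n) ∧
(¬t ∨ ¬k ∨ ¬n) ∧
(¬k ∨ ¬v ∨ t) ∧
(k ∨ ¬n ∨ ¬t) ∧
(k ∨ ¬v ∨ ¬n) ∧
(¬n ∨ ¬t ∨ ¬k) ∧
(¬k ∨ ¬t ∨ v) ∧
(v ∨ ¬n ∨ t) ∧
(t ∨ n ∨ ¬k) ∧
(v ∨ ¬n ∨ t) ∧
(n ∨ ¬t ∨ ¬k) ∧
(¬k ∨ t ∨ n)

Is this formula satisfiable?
No

No, the formula is not satisfiable.

No assignment of truth values to the variables can make all 17 clauses true simultaneously.

The formula is UNSAT (unsatisfiable).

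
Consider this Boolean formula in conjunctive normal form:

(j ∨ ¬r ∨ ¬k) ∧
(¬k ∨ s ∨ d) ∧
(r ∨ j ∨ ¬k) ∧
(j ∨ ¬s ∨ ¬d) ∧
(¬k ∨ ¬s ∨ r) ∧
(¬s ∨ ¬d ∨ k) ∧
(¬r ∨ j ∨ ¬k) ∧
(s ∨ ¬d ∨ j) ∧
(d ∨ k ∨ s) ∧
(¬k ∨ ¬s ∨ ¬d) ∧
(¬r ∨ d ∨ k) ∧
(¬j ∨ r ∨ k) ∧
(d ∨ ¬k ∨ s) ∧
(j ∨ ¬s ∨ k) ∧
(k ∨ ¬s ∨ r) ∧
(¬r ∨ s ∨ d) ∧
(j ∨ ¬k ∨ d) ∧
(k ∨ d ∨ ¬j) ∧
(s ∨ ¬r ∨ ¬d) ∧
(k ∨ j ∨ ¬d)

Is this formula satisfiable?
Yes

Yes, the formula is satisfiable.

One satisfying assignment is: k=True, s=False, j=True, d=True, r=False

Verification: With this assignment, all 20 clauses evaluate to true.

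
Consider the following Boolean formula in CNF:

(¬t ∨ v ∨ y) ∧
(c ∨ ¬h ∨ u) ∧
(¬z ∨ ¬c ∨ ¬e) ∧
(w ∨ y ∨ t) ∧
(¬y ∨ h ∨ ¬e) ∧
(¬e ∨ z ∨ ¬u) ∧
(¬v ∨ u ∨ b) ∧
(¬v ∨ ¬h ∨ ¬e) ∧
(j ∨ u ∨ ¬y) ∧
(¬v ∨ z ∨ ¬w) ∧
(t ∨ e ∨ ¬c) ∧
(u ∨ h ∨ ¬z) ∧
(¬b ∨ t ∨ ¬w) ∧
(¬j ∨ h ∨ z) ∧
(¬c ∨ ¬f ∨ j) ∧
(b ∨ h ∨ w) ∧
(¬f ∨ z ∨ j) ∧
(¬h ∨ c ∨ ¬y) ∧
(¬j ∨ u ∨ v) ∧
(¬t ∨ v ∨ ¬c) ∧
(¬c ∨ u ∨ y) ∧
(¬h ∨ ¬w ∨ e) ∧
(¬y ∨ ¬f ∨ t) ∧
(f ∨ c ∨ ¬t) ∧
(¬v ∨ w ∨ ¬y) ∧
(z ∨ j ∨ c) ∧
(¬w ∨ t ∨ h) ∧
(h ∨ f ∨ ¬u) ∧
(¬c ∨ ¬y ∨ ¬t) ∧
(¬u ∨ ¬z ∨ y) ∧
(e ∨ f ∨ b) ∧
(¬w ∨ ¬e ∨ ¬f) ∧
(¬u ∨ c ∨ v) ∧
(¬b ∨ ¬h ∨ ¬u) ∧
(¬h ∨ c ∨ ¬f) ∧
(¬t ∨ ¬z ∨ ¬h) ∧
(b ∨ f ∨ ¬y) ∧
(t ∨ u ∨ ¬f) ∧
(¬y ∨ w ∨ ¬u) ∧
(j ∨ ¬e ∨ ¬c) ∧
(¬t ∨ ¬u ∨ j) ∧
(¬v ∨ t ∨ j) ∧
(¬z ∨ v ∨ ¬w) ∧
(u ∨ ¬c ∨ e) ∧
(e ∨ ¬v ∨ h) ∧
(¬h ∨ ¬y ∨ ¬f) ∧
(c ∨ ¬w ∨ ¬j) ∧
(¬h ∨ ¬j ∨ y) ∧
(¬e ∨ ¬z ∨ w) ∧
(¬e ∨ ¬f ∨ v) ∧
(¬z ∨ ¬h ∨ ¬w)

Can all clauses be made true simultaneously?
No

No, the formula is not satisfiable.

No assignment of truth values to the variables can make all 51 clauses true simultaneously.

The formula is UNSAT (unsatisfiable).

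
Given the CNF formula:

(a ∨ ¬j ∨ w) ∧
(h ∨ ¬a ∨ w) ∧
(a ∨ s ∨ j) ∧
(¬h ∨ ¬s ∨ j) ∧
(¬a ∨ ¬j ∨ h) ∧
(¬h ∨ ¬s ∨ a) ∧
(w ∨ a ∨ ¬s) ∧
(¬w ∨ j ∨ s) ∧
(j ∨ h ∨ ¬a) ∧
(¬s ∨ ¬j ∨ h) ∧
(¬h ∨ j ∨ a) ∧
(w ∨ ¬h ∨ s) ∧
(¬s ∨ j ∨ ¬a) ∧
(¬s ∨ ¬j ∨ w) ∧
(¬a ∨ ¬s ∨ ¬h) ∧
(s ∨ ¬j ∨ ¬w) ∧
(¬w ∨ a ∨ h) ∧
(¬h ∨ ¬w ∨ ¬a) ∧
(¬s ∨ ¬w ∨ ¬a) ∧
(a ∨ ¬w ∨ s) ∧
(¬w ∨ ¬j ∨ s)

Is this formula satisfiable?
No

No, the formula is not satisfiable.

No assignment of truth values to the variables can make all 21 clauses true simultaneously.

The formula is UNSAT (unsatisfiable).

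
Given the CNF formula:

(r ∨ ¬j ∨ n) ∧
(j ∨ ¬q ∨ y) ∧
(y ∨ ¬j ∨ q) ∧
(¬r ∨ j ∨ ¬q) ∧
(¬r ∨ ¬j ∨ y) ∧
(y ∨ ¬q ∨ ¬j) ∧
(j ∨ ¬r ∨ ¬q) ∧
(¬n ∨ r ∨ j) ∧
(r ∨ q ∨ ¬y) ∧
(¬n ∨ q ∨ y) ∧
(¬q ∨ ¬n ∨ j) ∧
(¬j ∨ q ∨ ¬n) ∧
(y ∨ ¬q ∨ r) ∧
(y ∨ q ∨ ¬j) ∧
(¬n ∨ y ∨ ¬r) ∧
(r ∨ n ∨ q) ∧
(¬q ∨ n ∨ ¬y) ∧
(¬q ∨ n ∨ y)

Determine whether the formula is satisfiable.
Yes

Yes, the formula is satisfiable.

One satisfying assignment is: r=False, n=True, j=True, q=True, y=True

Verification: With this assignment, all 18 clauses evaluate to true.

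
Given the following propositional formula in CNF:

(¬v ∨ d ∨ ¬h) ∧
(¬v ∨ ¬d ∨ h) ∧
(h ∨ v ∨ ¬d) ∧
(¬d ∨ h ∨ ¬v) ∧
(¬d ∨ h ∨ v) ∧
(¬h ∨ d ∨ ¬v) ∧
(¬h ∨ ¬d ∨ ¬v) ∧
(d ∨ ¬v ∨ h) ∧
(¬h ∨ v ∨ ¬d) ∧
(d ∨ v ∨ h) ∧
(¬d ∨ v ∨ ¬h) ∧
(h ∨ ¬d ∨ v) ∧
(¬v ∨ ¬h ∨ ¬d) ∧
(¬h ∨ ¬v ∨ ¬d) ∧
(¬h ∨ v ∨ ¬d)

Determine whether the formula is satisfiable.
Yes

Yes, the formula is satisfiable.

One satisfying assignment is: d=False, h=True, v=False

Verification: With this assignment, all 15 clauses evaluate to true.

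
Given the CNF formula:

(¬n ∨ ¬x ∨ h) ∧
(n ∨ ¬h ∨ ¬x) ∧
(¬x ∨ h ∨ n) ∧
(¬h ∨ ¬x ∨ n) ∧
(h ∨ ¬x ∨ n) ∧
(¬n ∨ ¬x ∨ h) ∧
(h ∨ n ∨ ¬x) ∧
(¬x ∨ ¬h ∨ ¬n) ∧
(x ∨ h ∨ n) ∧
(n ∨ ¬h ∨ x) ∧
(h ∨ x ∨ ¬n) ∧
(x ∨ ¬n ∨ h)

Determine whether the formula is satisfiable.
Yes

Yes, the formula is satisfiable.

One satisfying assignment is: x=False, h=True, n=True

Verification: With this assignment, all 12 clauses evaluate to true.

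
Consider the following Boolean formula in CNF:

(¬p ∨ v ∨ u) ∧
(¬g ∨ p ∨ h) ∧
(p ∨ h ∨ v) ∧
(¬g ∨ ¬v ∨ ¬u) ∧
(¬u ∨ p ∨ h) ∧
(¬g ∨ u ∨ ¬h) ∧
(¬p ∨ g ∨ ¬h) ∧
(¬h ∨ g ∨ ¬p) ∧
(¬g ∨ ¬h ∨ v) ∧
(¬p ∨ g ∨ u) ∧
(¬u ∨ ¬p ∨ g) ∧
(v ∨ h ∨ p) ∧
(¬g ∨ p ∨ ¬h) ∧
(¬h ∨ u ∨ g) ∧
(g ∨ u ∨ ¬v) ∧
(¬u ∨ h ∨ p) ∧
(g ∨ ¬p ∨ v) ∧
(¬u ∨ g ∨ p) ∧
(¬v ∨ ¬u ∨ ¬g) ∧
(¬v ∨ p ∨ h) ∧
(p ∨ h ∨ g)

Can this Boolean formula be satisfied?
Yes

Yes, the formula is satisfiable.

One satisfying assignment is: h=False, v=True, g=True, u=False, p=True

Verification: With this assignment, all 21 clauses evaluate to true.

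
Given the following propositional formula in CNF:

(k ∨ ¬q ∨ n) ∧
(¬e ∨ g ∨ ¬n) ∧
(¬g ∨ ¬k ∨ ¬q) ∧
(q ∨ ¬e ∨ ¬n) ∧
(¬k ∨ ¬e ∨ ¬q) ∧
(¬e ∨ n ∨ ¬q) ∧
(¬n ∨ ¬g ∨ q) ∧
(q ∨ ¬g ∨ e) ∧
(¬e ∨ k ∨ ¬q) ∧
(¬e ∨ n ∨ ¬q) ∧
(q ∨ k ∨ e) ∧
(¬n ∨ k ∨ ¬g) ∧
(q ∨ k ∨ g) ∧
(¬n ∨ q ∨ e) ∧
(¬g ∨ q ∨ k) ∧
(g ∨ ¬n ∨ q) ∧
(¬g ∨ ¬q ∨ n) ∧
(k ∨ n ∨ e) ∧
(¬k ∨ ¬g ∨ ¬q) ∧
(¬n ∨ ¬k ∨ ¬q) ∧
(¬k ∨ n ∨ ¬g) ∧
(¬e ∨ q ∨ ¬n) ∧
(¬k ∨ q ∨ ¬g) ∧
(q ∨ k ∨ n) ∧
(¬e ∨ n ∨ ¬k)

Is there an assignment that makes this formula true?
Yes

Yes, the formula is satisfiable.

One satisfying assignment is: e=False, g=False, n=False, q=False, k=True

Verification: With this assignment, all 25 clauses evaluate to true.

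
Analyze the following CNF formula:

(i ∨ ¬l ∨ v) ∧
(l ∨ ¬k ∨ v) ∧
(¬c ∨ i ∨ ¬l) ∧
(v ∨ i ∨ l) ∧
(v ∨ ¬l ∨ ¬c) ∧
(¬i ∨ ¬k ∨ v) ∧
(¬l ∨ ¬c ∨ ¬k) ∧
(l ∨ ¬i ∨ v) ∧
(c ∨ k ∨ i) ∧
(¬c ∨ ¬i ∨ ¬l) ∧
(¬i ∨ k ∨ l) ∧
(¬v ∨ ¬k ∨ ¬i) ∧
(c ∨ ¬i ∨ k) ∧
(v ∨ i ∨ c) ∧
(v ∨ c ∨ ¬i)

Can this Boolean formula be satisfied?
Yes

Yes, the formula is satisfiable.

One satisfying assignment is: v=True, i=False, l=True, c=False, k=True

Verification: With this assignment, all 15 clauses evaluate to true.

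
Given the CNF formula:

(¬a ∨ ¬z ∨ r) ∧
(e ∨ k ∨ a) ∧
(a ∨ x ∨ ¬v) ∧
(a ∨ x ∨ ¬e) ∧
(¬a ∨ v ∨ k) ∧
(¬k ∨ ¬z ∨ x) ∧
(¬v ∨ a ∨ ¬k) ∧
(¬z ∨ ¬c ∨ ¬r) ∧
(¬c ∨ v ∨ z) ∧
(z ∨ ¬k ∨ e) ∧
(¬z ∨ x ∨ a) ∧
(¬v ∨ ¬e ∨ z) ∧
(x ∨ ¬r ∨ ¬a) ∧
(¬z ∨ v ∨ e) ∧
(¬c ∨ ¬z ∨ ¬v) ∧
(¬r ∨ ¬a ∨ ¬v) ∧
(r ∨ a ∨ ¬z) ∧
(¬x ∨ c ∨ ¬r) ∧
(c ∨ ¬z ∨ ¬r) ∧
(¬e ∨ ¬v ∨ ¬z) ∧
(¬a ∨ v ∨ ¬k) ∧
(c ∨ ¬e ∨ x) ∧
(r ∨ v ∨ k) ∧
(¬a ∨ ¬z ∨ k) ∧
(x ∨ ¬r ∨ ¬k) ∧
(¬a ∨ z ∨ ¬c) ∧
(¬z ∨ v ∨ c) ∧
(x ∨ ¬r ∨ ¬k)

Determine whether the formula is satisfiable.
Yes

Yes, the formula is satisfiable.

One satisfying assignment is: r=False, z=False, k=False, x=False, e=False, v=True, c=False, a=True

Verification: With this assignment, all 28 clauses evaluate to true.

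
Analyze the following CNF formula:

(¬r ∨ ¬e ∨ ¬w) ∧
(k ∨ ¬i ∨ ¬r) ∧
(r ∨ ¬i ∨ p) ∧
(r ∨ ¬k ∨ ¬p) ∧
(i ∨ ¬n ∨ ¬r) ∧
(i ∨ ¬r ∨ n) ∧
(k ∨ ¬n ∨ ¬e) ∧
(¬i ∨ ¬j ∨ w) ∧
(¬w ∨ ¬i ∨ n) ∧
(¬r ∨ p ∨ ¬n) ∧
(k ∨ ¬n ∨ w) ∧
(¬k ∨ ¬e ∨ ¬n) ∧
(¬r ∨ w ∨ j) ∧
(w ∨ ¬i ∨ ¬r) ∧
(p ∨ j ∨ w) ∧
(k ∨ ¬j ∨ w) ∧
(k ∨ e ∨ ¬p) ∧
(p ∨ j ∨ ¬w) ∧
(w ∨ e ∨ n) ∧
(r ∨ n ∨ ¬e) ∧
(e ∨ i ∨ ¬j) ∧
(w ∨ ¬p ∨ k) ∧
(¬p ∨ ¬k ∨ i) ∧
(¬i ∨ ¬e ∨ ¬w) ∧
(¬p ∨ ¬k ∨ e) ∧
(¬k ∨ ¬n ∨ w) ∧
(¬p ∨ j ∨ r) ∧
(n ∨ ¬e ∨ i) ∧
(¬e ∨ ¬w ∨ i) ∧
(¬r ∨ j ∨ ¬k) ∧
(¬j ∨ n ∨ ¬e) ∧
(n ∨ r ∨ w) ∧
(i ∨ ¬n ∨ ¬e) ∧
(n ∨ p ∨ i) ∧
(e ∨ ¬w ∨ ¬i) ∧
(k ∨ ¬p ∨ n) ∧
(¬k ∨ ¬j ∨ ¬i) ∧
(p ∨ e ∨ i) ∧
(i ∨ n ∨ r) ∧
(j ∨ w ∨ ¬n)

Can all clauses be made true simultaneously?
No

No, the formula is not satisfiable.

No assignment of truth values to the variables can make all 40 clauses true simultaneously.

The formula is UNSAT (unsatisfiable).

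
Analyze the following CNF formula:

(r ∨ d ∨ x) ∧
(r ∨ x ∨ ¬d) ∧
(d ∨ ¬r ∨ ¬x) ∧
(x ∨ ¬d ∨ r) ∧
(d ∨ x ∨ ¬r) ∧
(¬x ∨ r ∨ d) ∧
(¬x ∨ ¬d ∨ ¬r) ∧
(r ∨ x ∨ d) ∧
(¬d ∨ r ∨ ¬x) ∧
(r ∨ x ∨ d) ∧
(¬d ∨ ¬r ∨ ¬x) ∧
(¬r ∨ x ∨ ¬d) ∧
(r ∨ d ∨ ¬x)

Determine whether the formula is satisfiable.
No

No, the formula is not satisfiable.

No assignment of truth values to the variables can make all 13 clauses true simultaneously.

The formula is UNSAT (unsatisfiable).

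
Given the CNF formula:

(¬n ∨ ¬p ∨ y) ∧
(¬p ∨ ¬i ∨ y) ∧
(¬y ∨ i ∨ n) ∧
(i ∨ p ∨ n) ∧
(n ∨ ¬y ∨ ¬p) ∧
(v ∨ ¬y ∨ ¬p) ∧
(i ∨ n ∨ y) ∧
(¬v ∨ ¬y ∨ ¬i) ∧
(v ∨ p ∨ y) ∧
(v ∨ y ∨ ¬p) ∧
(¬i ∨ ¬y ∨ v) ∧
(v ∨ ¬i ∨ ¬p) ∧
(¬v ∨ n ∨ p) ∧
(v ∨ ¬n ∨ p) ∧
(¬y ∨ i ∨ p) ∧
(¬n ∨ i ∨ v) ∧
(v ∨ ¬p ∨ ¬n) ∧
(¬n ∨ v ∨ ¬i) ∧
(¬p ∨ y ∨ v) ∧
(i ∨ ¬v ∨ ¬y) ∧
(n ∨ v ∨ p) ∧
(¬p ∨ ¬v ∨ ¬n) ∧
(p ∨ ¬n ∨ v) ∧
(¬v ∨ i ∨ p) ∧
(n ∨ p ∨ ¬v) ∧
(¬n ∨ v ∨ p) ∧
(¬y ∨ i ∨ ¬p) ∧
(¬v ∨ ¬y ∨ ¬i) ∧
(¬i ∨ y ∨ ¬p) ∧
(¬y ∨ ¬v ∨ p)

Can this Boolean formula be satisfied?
Yes

Yes, the formula is satisfiable.

One satisfying assignment is: v=True, p=False, n=True, i=True, y=False

Verification: With this assignment, all 30 clauses evaluate to true.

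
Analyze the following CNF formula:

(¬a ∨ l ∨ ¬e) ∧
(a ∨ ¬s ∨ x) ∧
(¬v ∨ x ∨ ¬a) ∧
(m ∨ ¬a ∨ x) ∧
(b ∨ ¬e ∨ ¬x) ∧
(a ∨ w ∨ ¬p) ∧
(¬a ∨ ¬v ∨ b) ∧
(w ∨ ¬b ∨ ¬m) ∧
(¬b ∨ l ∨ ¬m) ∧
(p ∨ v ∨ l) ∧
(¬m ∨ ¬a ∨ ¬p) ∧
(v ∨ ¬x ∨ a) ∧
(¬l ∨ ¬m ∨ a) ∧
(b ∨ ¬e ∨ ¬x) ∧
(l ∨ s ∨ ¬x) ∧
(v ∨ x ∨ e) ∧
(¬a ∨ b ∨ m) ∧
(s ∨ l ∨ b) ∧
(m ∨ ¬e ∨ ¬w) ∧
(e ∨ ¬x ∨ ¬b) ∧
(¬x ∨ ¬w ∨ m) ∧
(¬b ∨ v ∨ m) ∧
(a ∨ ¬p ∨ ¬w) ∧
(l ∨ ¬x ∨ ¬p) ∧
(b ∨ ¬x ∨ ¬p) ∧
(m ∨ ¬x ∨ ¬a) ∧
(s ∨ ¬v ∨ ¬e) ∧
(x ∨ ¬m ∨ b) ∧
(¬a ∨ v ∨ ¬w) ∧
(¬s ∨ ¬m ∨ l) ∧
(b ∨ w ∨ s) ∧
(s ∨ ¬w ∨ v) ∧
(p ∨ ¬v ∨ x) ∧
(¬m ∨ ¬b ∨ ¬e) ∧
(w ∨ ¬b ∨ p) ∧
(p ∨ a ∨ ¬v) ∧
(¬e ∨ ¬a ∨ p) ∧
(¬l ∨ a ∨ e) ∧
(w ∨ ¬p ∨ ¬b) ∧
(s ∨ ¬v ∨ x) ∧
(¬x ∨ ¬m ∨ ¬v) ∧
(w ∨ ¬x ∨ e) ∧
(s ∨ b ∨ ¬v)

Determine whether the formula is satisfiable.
No

No, the formula is not satisfiable.

No assignment of truth values to the variables can make all 43 clauses true simultaneously.

The formula is UNSAT (unsatisfiable).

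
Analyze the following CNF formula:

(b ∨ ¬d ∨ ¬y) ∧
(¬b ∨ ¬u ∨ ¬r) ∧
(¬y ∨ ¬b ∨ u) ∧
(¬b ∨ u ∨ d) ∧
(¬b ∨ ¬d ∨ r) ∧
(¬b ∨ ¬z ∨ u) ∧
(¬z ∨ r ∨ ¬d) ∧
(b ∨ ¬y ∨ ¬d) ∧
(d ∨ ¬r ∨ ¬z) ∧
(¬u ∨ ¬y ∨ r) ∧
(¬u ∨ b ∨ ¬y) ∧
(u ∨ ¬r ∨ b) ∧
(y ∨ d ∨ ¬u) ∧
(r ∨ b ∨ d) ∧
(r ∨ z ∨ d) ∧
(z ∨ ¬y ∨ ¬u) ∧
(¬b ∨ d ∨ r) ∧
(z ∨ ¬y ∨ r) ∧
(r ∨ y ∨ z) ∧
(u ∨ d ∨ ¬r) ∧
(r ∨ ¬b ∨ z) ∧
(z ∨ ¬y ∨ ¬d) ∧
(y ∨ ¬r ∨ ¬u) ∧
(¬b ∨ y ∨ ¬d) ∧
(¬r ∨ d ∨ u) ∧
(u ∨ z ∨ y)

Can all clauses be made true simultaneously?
No

No, the formula is not satisfiable.

No assignment of truth values to the variables can make all 26 clauses true simultaneously.

The formula is UNSAT (unsatisfiable).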